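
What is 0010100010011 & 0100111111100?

AND: 1 only when both bits are 1
  0010100010011
& 0100111111100
---------------
  0000100010000
Decimal: 1299 & 2556 = 272



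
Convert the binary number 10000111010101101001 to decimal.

Sum of powers of 2 for each 1-bit:
2^0 + 2^3 + 2^5 + 2^6 + 2^8 + 2^10 + 2^12 + 2^13 + 2^14 + 2^19
= 1 + 8 + 32 + 64 + 256 + 1024 + 4096 + 8192 + 16384 + 524288
= 554345



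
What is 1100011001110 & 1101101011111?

AND: 1 only when both bits are 1
  1100011001110
& 1101101011111
---------------
  1100001001110
Decimal: 6350 & 7007 = 6222



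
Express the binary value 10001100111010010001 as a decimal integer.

Sum of powers of 2 for each 1-bit:
2^0 + 2^4 + 2^7 + 2^9 + 2^10 + 2^11 + 2^14 + 2^15 + 2^19
= 1 + 16 + 128 + 512 + 1024 + 2048 + 16384 + 32768 + 524288
= 577169



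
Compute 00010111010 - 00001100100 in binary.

Method 1 - Direct subtraction (column by column from the right: bit − bit − borrow-in; if negative, add 2 and borrow 1 from the next column):
borrow: 00010001000
        00010111010
-       00001100100
-------------------
        00001010110

Method 2 - Add two's complement:
Two's complement of 00001100100: invert → 11110011011, add 1 → 11110011100
  00010111010
+ 11110011100
-------------
 100001010110  (end carry out of the top bit = 1)
Discarding the end carry: 00001010110
Decimal check:
  00010111010 = 128 + 32 + 16 + 8 + 2 = 186
  00001100100 = 64 + 32 + 4 = 100
  186 - 100 = 86, and 00001010110 = 64 + 16 + 4 + 2 = 86 ✓



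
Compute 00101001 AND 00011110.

AND: 1 only when both bits are 1
  00101001
& 00011110
----------
  00001000
Decimal: 41 & 30 = 8



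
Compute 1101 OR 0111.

OR: 1 when either bit is 1
  1101
| 0111
------
  1111
Decimal: 13 | 7 = 15



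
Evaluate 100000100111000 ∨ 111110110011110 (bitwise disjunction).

OR: 1 when either bit is 1
  100000100111000
| 111110110011110
-----------------
  111110110111110
Decimal: 16696 | 32158 = 32190



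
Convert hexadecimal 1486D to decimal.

Expand by place value (powers of 16):
Digit values: D = 13
1486D = 1 × 16^4 + 4 × 16^3 + 8 × 16^2 + 6 × 16^1 + 13 × 16^0
= 1 × 65536 + 4 × 4096 + 8 × 256 + 6 × 16 + 13 × 1
= 65536 + 16384 + 2048 + 96 + 13
= 84077



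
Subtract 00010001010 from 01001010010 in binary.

Method 1 - Direct subtraction (column by column from the right: bit − bit − borrow-in; if negative, add 2 and borrow 1 from the next column):
borrow: 01100010000
        01001010010
-       00010001010
-------------------
        00111001000

Method 2 - Add two's complement:
Two's complement of 00010001010: invert → 11101110101, add 1 → 11101110110
  01001010010
+ 11101110110
-------------
 100111001000  (end carry out of the top bit = 1)
Discarding the end carry: 00111001000
Decimal check:
  01001010010 = 512 + 64 + 16 + 2 = 594
  00010001010 = 128 + 8 + 2 = 138
  594 - 138 = 456, and 00111001000 = 256 + 128 + 64 + 8 = 456 ✓



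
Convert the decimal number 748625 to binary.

Using repeated division by 2:
748625 ÷ 2 = 374312 remainder 1
374312 ÷ 2 = 187156 remainder 0
187156 ÷ 2 = 93578 remainder 0
93578 ÷ 2 = 46789 remainder 0
46789 ÷ 2 = 23394 remainder 1
23394 ÷ 2 = 11697 remainder 0
11697 ÷ 2 = 5848 remainder 1
5848 ÷ 2 = 2924 remainder 0
2924 ÷ 2 = 1462 remainder 0
1462 ÷ 2 = 731 remainder 0
731 ÷ 2 = 365 remainder 1
365 ÷ 2 = 182 remainder 1
182 ÷ 2 = 91 remainder 0
91 ÷ 2 = 45 remainder 1
45 ÷ 2 = 22 remainder 1
22 ÷ 2 = 11 remainder 0
11 ÷ 2 = 5 remainder 1
5 ÷ 2 = 2 remainder 1
2 ÷ 2 = 1 remainder 0
1 ÷ 2 = 0 remainder 1
Reading remainders bottom to top: 10110110110001010001



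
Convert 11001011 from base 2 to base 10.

Sum of powers of 2 for each 1-bit:
2^0 + 2^1 + 2^3 + 2^6 + 2^7
= 1 + 2 + 8 + 64 + 128
= 203



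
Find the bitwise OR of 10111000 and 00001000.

OR: 1 when either bit is 1
  10111000
| 00001000
----------
  10111000
Decimal: 184 | 8 = 184



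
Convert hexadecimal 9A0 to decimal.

Expand by place value (powers of 16):
Digit values: A = 10
9A0 = 9 × 16^2 + 10 × 16^1 + 0 × 16^0
= 9 × 256 + 10 × 16 + 0 × 1
= 2304 + 160 + 0
= 2464



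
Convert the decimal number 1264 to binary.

Using repeated division by 2:
1264 ÷ 2 = 632 remainder 0
632 ÷ 2 = 316 remainder 0
316 ÷ 2 = 158 remainder 0
158 ÷ 2 = 79 remainder 0
79 ÷ 2 = 39 remainder 1
39 ÷ 2 = 19 remainder 1
19 ÷ 2 = 9 remainder 1
9 ÷ 2 = 4 remainder 1
4 ÷ 2 = 2 remainder 0
2 ÷ 2 = 1 remainder 0
1 ÷ 2 = 0 remainder 1
Reading remainders bottom to top: 10011110000



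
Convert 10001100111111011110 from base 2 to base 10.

Sum of powers of 2 for each 1-bit:
2^1 + 2^2 + 2^3 + 2^4 + 2^6 + 2^7 + 2^8 + 2^9 + 2^10 + 2^11 + 2^14 + 2^15 + 2^19
= 2 + 4 + 8 + 16 + 64 + 128 + 256 + 512 + 1024 + 2048 + 16384 + 32768 + 524288
= 577502



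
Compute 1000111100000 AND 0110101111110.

AND: 1 only when both bits are 1
  1000111100000
& 0110101111110
---------------
  0000101100000
Decimal: 4576 & 3454 = 352



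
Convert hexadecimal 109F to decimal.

Expand by place value (powers of 16):
Digit values: F = 15
109F = 1 × 16^3 + 0 × 16^2 + 9 × 16^1 + 15 × 16^0
= 1 × 4096 + 0 × 256 + 9 × 16 + 15 × 1
= 4096 + 0 + 144 + 15
= 4255



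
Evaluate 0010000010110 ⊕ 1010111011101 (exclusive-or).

XOR: 1 when bits differ
  0010000010110
^ 1010111011101
---------------
  1000111001011
Decimal: 1046 ^ 5597 = 4555



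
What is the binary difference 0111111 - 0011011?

Method 1 - Direct subtraction (column by column from the right: bit − bit − borrow-in; if negative, add 2 and borrow 1 from the next column):
borrow: 0000000
        0111111
-       0011011
---------------
        0100100

Method 2 - Add two's complement:
Two's complement of 0011011: invert → 1100100, add 1 → 1100101
  0111111
+ 1100101
---------
 10100100  (end carry out of the top bit = 1)
Discarding the end carry: 0100100
Decimal check:
  0111111 = 32 + 16 + 8 + 4 + 2 + 1 = 63
  0011011 = 16 + 8 + 2 + 1 = 27
  63 - 27 = 36, and 0100100 = 32 + 4 = 36 ✓



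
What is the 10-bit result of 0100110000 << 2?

Original: 0100110000 (decimal 304)
Shift left by 2 positions
Append 2 zeros on the right and drop the 2 high bits that overflow the 10-bit width
Result: 0011000000 (decimal 192)
Equivalent: 304 << 2 = 304 × 2^2 = 1216, truncated to 10 bits = 192



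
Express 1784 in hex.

Using repeated division by 16 (digits 10–15 are A–F):
1784 ÷ 16 = 111 remainder 8
111 ÷ 16 = 6 remainder 15 (F)
6 ÷ 16 = 0 remainder 6
Reading remainders bottom to top: 6F8



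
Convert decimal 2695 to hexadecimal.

Using repeated division by 16 (digits 10–15 are A–F):
2695 ÷ 16 = 168 remainder 7
168 ÷ 16 = 10 remainder 8
10 ÷ 16 = 0 remainder 10 (A)
Reading remainders bottom to top: A87



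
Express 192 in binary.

Using repeated division by 2:
192 ÷ 2 = 96 remainder 0
96 ÷ 2 = 48 remainder 0
48 ÷ 2 = 24 remainder 0
24 ÷ 2 = 12 remainder 0
12 ÷ 2 = 6 remainder 0
6 ÷ 2 = 3 remainder 0
3 ÷ 2 = 1 remainder 1
1 ÷ 2 = 0 remainder 1
Reading remainders bottom to top: 11000000



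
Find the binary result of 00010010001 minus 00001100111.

Method 1 - Direct subtraction (column by column from the right: bit − bit − borrow-in; if negative, add 2 and borrow 1 from the next column):
borrow: 00011011100
        00010010001
-       00001100111
-------------------
        00000101010

Method 2 - Add two's complement:
Two's complement of 00001100111: invert → 11110011000, add 1 → 11110011001
  00010010001
+ 11110011001
-------------
 100000101010  (end carry out of the top bit = 1)
Discarding the end carry: 00000101010
Decimal check:
  00010010001 = 128 + 16 + 1 = 145
  00001100111 = 64 + 32 + 4 + 2 + 1 = 103
  145 - 103 = 42, and 00000101010 = 32 + 8 + 2 = 42 ✓



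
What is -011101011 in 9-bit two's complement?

Original: 011101011
Step 1 - Invert all bits: 100010100
Step 2 - Add 1: 100010101
Verification: 011101011 + 100010101 = 1000000000; discarding the end carry (carry out of the top bit) leaves the 9-bit value 000000000, as required for x + (-x)



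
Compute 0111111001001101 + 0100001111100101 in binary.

Add column by column from the right: bit + bit + carry-in; write the sum mod 2, carry 1 when the sum is 2 or 3.
carry:  1111111110011010
        0111111001001101
+       0100001111100101
------------------------
       01100001000110010
(the carry out of the leftmost column, 0, becomes the leading bit)
Decimal check:
  0111111001001101 = 16384 + 8192 + 4096 + 2048 + 1024 + 512 + 64 + 8 + 4 + 1 = 32333
  0100001111100101 = 16384 + 512 + 256 + 128 + 64 + 32 + 4 + 1 = 17381
  32333 + 17381 = 49714, and 01100001000110010 = 32768 + 16384 + 512 + 32 + 16 + 2 = 49714 ✓



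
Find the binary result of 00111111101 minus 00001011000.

Method 1 - Direct subtraction (column by column from the right: bit − bit − borrow-in; if negative, add 2 and borrow 1 from the next column):
borrow: 00000000000
        00111111101
-       00001011000
-------------------
        00110100101

Method 2 - Add two's complement:
Two's complement of 00001011000: invert → 11110100111, add 1 → 11110101000
  00111111101
+ 11110101000
-------------
 100110100101  (end carry out of the top bit = 1)
Discarding the end carry: 00110100101
Decimal check:
  00111111101 = 256 + 128 + 64 + 32 + 16 + 8 + 4 + 1 = 509
  00001011000 = 64 + 16 + 8 = 88
  509 - 88 = 421, and 00110100101 = 256 + 128 + 32 + 4 + 1 = 421 ✓



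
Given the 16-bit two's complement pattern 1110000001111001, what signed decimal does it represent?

Binary: 1110000001111001
Sign bit: 1 (negative)
Invert: 0001111110000110
Add 1:  0001111110000111
Magnitude: 0001111110000111 = 4096 + 2048 + 1024 + 512 + 256 + 128 + 4 + 2 + 1 = 8071
Value: -8071



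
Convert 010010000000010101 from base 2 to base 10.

Sum of powers of 2 for each 1-bit:
2^0 + 2^2 + 2^4 + 2^13 + 2^16
= 1 + 4 + 16 + 8192 + 65536
= 73749



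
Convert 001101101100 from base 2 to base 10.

Sum of powers of 2 for each 1-bit:
2^2 + 2^3 + 2^5 + 2^6 + 2^8 + 2^9
= 4 + 8 + 32 + 64 + 256 + 512
= 876



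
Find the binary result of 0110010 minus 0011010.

Method 1 - Direct subtraction (column by column from the right: bit − bit − borrow-in; if negative, add 2 and borrow 1 from the next column):
borrow: 0110000
        0110010
-       0011010
---------------
        0011000

Method 2 - Add two's complement:
Two's complement of 0011010: invert → 1100101, add 1 → 1100110
  0110010
+ 1100110
---------
 10011000  (end carry out of the top bit = 1)
Discarding the end carry: 0011000
Decimal check:
  0110010 = 32 + 16 + 2 = 50
  0011010 = 16 + 8 + 2 = 26
  50 - 26 = 24, and 0011000 = 16 + 8 = 24 ✓



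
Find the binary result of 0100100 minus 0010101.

Method 1 - Direct subtraction (column by column from the right: bit − bit − borrow-in; if negative, add 2 and borrow 1 from the next column):
borrow: 0111110
        0100100
-       0010101
---------------
        0001111

Method 2 - Add two's complement:
Two's complement of 0010101: invert → 1101010, add 1 → 1101011
  0100100
+ 1101011
---------
 10001111  (end carry out of the top bit = 1)
Discarding the end carry: 0001111
Decimal check:
  0100100 = 32 + 4 = 36
  0010101 = 16 + 4 + 1 = 21
  36 - 21 = 15, and 0001111 = 8 + 4 + 2 + 1 = 15 ✓



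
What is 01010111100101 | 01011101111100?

OR: 1 when either bit is 1
  01010111100101
| 01011101111100
----------------
  01011111111101
Decimal: 5605 | 6012 = 6141



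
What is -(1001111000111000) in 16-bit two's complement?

Original (sign bit 1, negative): 1001111000111000
Step 1 - Invert all bits: 0110000111000111
Step 2 - Add 1: 0110000111001000
Verification: 1001111000111000 + 0110000111001000 = 10000000000000000; discarding the end carry (carry out of the top bit) leaves the 16-bit value 0000000000000000, as required for x + (-x)



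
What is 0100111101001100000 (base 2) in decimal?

Sum of powers of 2 for each 1-bit:
2^5 + 2^6 + 2^9 + 2^11 + 2^12 + 2^13 + 2^14 + 2^17
= 32 + 64 + 512 + 2048 + 4096 + 8192 + 16384 + 131072
= 162400



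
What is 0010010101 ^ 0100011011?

XOR: 1 when bits differ
  0010010101
^ 0100011011
------------
  0110001110
Decimal: 149 ^ 283 = 398



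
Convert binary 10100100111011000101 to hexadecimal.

Group into 4-bit nibbles from right:
  1010 = A
  0100 = 4
  1110 = E
  1100 = C
  0101 = 5
Result: A4EC5



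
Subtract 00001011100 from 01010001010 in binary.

Method 1 - Direct subtraction (column by column from the right: bit − bit − borrow-in; if negative, add 2 and borrow 1 from the next column):
borrow: 00011111000
        01010001010
-       00001011100
-------------------
        01000101110

Method 2 - Add two's complement:
Two's complement of 00001011100: invert → 11110100011, add 1 → 11110100100
  01010001010
+ 11110100100
-------------
 101000101110  (end carry out of the top bit = 1)
Discarding the end carry: 01000101110
Decimal check:
  01010001010 = 512 + 128 + 8 + 2 = 650
  00001011100 = 64 + 16 + 8 + 4 = 92
  650 - 92 = 558, and 01000101110 = 512 + 32 + 8 + 4 + 2 = 558 ✓



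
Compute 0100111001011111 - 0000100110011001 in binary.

Method 1 - Direct subtraction (column by column from the right: bit − bit − borrow-in; if negative, add 2 and borrow 1 from the next column):
borrow: 0000001100000000
        0100111001011111
-       0000100110011001
------------------------
        0100010011000110

Method 2 - Add two's complement:
Two's complement of 0000100110011001: invert → 1111011001100110, add 1 → 1111011001100111
  0100111001011111
+ 1111011001100111
------------------
 10100010011000110  (end carry out of the top bit = 1)
Discarding the end carry: 0100010011000110
Decimal check:
  0100111001011111 = 16384 + 2048 + 1024 + 512 + 64 + 16 + 8 + 4 + 2 + 1 = 20063
  0000100110011001 = 2048 + 256 + 128 + 16 + 8 + 1 = 2457
  20063 - 2457 = 17606, and 0100010011000110 = 16384 + 1024 + 128 + 64 + 4 + 2 = 17606 ✓



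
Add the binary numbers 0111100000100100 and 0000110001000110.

Add column by column from the right: bit + bit + carry-in; write the sum mod 2, carry 1 when the sum is 2 or 3.
carry:  1111000000001000
        0111100000100100
+       0000110001000110
------------------------
       01000010001101010
(the carry out of the leftmost column, 0, becomes the leading bit)
Decimal check:
  0111100000100100 = 16384 + 8192 + 4096 + 2048 + 32 + 4 = 30756
  0000110001000110 = 2048 + 1024 + 64 + 4 + 2 = 3142
  30756 + 3142 = 33898, and 01000010001101010 = 32768 + 1024 + 64 + 32 + 8 + 2 = 33898 ✓



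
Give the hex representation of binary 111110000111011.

Group into 4-bit nibbles from right:
  0111 = 7
  1100 = C
  0011 = 3
  1011 = B
Result: 7C3B



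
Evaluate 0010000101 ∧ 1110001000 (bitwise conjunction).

AND: 1 only when both bits are 1
  0010000101
& 1110001000
------------
  0010000000
Decimal: 133 & 904 = 128



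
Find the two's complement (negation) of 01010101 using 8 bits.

Original: 01010101
Step 1 - Invert all bits: 10101010
Step 2 - Add 1: 10101011
Verification: 01010101 + 10101011 = 100000000; discarding the end carry (carry out of the top bit) leaves the 8-bit value 00000000, as required for x + (-x)



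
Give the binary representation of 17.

Using repeated division by 2:
17 ÷ 2 = 8 remainder 1
8 ÷ 2 = 4 remainder 0
4 ÷ 2 = 2 remainder 0
2 ÷ 2 = 1 remainder 0
1 ÷ 2 = 0 remainder 1
Reading remainders bottom to top: 10001



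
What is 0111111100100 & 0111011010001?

AND: 1 only when both bits are 1
  0111111100100
& 0111011010001
---------------
  0111011000000
Decimal: 4068 & 3793 = 3776



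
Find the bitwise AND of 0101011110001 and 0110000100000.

AND: 1 only when both bits are 1
  0101011110001
& 0110000100000
---------------
  0100000100000
Decimal: 2801 & 3104 = 2080



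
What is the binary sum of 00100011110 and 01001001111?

Add column by column from the right: bit + bit + carry-in; write the sum mod 2, carry 1 when the sum is 2 or 3.
carry:  00000111100
        00100011110
+       01001001111
-------------------
       001101101101
(the carry out of the leftmost column, 0, becomes the leading bit)
Decimal check:
  00100011110 = 256 + 16 + 8 + 4 + 2 = 286
  01001001111 = 512 + 64 + 8 + 4 + 2 + 1 = 591
  286 + 591 = 877, and 001101101101 = 512 + 256 + 64 + 32 + 8 + 4 + 1 = 877 ✓



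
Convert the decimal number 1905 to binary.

Using repeated division by 2:
1905 ÷ 2 = 952 remainder 1
952 ÷ 2 = 476 remainder 0
476 ÷ 2 = 238 remainder 0
238 ÷ 2 = 119 remainder 0
119 ÷ 2 = 59 remainder 1
59 ÷ 2 = 29 remainder 1
29 ÷ 2 = 14 remainder 1
14 ÷ 2 = 7 remainder 0
7 ÷ 2 = 3 remainder 1
3 ÷ 2 = 1 remainder 1
1 ÷ 2 = 0 remainder 1
Reading remainders bottom to top: 11101110001



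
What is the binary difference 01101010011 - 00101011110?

Method 1 - Direct subtraction (column by column from the right: bit − bit − borrow-in; if negative, add 2 and borrow 1 from the next column):
borrow: 01111111000
        01101010011
-       00101011110
-------------------
        00111110101

Method 2 - Add two's complement:
Two's complement of 00101011110: invert → 11010100001, add 1 → 11010100010
  01101010011
+ 11010100010
-------------
 100111110101  (end carry out of the top bit = 1)
Discarding the end carry: 00111110101
Decimal check:
  01101010011 = 512 + 256 + 64 + 16 + 2 + 1 = 851
  00101011110 = 256 + 64 + 16 + 8 + 4 + 2 = 350
  851 - 350 = 501, and 00111110101 = 256 + 128 + 64 + 32 + 16 + 4 + 1 = 501 ✓



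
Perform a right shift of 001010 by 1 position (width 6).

Original: 001010 (decimal 10)
Shift right by 1 position
Drop the 1 low bit; fill with zero on the left
Result: 000101 (decimal 5)
Equivalent: 10 >> 1 = 10 ÷ 2^1 = 5



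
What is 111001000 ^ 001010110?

XOR: 1 when bits differ
  111001000
^ 001010110
-----------
  110011110
Decimal: 456 ^ 86 = 414



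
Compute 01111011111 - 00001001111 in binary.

Method 1 - Direct subtraction (column by column from the right: bit − bit − borrow-in; if negative, add 2 and borrow 1 from the next column):
borrow: 00000000000
        01111011111
-       00001001111
-------------------
        01110010000

Method 2 - Add two's complement:
Two's complement of 00001001111: invert → 11110110000, add 1 → 11110110001
  01111011111
+ 11110110001
-------------
 101110010000  (end carry out of the top bit = 1)
Discarding the end carry: 01110010000
Decimal check:
  01111011111 = 512 + 256 + 128 + 64 + 16 + 8 + 4 + 2 + 1 = 991
  00001001111 = 64 + 8 + 4 + 2 + 1 = 79
  991 - 79 = 912, and 01110010000 = 512 + 256 + 128 + 16 = 912 ✓



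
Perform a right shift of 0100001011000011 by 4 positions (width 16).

Original: 0100001011000011 (decimal 17091)
Shift right by 4 positions
Drop the 4 low bits; fill with zeros on the left
Result: 0000010000101100 (decimal 1068)
Equivalent: 17091 >> 4 = 17091 ÷ 2^4 = 1068



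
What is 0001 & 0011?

AND: 1 only when both bits are 1
  0001
& 0011
------
  0001
Decimal: 1 & 3 = 1



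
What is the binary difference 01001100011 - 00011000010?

Method 1 - Direct subtraction (column by column from the right: bit − bit − borrow-in; if negative, add 2 and borrow 1 from the next column):
borrow: 01100000000
        01001100011
-       00011000010
-------------------
        00110100001

Method 2 - Add two's complement:
Two's complement of 00011000010: invert → 11100111101, add 1 → 11100111110
  01001100011
+ 11100111110
-------------
 100110100001  (end carry out of the top bit = 1)
Discarding the end carry: 00110100001
Decimal check:
  01001100011 = 512 + 64 + 32 + 2 + 1 = 611
  00011000010 = 128 + 64 + 2 = 194
  611 - 194 = 417, and 00110100001 = 256 + 128 + 32 + 1 = 417 ✓



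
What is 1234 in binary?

Using repeated division by 2:
1234 ÷ 2 = 617 remainder 0
617 ÷ 2 = 308 remainder 1
308 ÷ 2 = 154 remainder 0
154 ÷ 2 = 77 remainder 0
77 ÷ 2 = 38 remainder 1
38 ÷ 2 = 19 remainder 0
19 ÷ 2 = 9 remainder 1
9 ÷ 2 = 4 remainder 1
4 ÷ 2 = 2 remainder 0
2 ÷ 2 = 1 remainder 0
1 ÷ 2 = 0 remainder 1
Reading remainders bottom to top: 10011010010



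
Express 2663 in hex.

Using repeated division by 16 (digits 10–15 are A–F):
2663 ÷ 16 = 166 remainder 7
166 ÷ 16 = 10 remainder 6
10 ÷ 16 = 0 remainder 10 (A)
Reading remainders bottom to top: A67



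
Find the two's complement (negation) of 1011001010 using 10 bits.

Original (sign bit 1, negative): 1011001010
Step 1 - Invert all bits: 0100110101
Step 2 - Add 1: 0100110110
Verification: 1011001010 + 0100110110 = 10000000000; discarding the end carry (carry out of the top bit) leaves the 10-bit value 0000000000, as required for x + (-x)



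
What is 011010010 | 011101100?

OR: 1 when either bit is 1
  011010010
| 011101100
-----------
  011111110
Decimal: 210 | 236 = 254



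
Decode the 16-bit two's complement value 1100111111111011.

Binary: 1100111111111011
Sign bit: 1 (negative)
Invert: 0011000000000100
Add 1:  0011000000000101
Magnitude: 0011000000000101 = 8192 + 4096 + 4 + 1 = 12293
Value: -12293



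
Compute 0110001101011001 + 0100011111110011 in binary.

Add column by column from the right: bit + bit + carry-in; write the sum mod 2, carry 1 when the sum is 2 or 3.
carry:  1000111111100110
        0110001101011001
+       0100011111110011
------------------------
       01010101101001100
(the carry out of the leftmost column, 0, becomes the leading bit)
Decimal check:
  0110001101011001 = 16384 + 8192 + 512 + 256 + 64 + 16 + 8 + 1 = 25433
  0100011111110011 = 16384 + 1024 + 512 + 256 + 128 + 64 + 32 + 16 + 2 + 1 = 18419
  25433 + 18419 = 43852, and 01010101101001100 = 32768 + 8192 + 2048 + 512 + 256 + 64 + 8 + 4 = 43852 ✓



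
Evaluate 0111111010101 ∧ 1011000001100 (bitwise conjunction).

AND: 1 only when both bits are 1
  0111111010101
& 1011000001100
---------------
  0011000000100
Decimal: 4053 & 5644 = 1540



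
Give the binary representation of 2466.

Using repeated division by 2:
2466 ÷ 2 = 1233 remainder 0
1233 ÷ 2 = 616 remainder 1
616 ÷ 2 = 308 remainder 0
308 ÷ 2 = 154 remainder 0
154 ÷ 2 = 77 remainder 0
77 ÷ 2 = 38 remainder 1
38 ÷ 2 = 19 remainder 0
19 ÷ 2 = 9 remainder 1
9 ÷ 2 = 4 remainder 1
4 ÷ 2 = 2 remainder 0
2 ÷ 2 = 1 remainder 0
1 ÷ 2 = 0 remainder 1
Reading remainders bottom to top: 100110100010



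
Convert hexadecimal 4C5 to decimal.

Expand by place value (powers of 16):
Digit values: C = 12
4C5 = 4 × 16^2 + 12 × 16^1 + 5 × 16^0
= 4 × 256 + 12 × 16 + 5 × 1
= 1024 + 192 + 5
= 1221



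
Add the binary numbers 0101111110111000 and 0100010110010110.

Add column by column from the right: bit + bit + carry-in; write the sum mod 2, carry 1 when the sum is 2 or 3.
carry:  1011111101100000
        0101111110111000
+       0100010110010110
------------------------
       01010010101001110
(the carry out of the leftmost column, 0, becomes the leading bit)
Decimal check:
  0101111110111000 = 16384 + 4096 + 2048 + 1024 + 512 + 256 + 128 + 32 + 16 + 8 = 24504
  0100010110010110 = 16384 + 1024 + 256 + 128 + 16 + 4 + 2 = 17814
  24504 + 17814 = 42318, and 01010010101001110 = 32768 + 8192 + 1024 + 256 + 64 + 8 + 4 + 2 = 42318 ✓



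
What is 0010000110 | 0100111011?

OR: 1 when either bit is 1
  0010000110
| 0100111011
------------
  0110111111
Decimal: 134 | 315 = 447



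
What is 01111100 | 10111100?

OR: 1 when either bit is 1
  01111100
| 10111100
----------
  11111100
Decimal: 124 | 188 = 252



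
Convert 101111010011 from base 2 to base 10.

Sum of powers of 2 for each 1-bit:
2^0 + 2^1 + 2^4 + 2^6 + 2^7 + 2^8 + 2^9 + 2^11
= 1 + 2 + 16 + 64 + 128 + 256 + 512 + 2048
= 3027



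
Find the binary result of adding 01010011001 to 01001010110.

Add column by column from the right: bit + bit + carry-in; write the sum mod 2, carry 1 when the sum is 2 or 3.
carry:  10000100000
        01010011001
+       01001010110
-------------------
       010011101111
(the carry out of the leftmost column, 0, becomes the leading bit)
Decimal check:
  01010011001 = 512 + 128 + 16 + 8 + 1 = 665
  01001010110 = 512 + 64 + 16 + 4 + 2 = 598
  665 + 598 = 1263, and 010011101111 = 1024 + 128 + 64 + 32 + 8 + 4 + 2 + 1 = 1263 ✓



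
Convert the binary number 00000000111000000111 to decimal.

Sum of powers of 2 for each 1-bit:
2^0 + 2^1 + 2^2 + 2^9 + 2^10 + 2^11
= 1 + 2 + 4 + 512 + 1024 + 2048
= 3591



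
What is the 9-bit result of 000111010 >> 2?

Original: 000111010 (decimal 58)
Shift right by 2 positions
Drop the 2 low bits; fill with zeros on the left
Result: 000001110 (decimal 14)
Equivalent: 58 >> 2 = 58 ÷ 2^2 = 14



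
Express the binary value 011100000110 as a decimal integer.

Sum of powers of 2 for each 1-bit:
2^1 + 2^2 + 2^8 + 2^9 + 2^10
= 2 + 4 + 256 + 512 + 1024
= 1798



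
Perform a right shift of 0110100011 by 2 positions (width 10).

Original: 0110100011 (decimal 419)
Shift right by 2 positions
Drop the 2 low bits; fill with zeros on the left
Result: 0001101000 (decimal 104)
Equivalent: 419 >> 2 = 419 ÷ 2^2 = 104



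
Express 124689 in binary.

Using repeated division by 2:
124689 ÷ 2 = 62344 remainder 1
62344 ÷ 2 = 31172 remainder 0
31172 ÷ 2 = 15586 remainder 0
15586 ÷ 2 = 7793 remainder 0
7793 ÷ 2 = 3896 remainder 1
3896 ÷ 2 = 1948 remainder 0
1948 ÷ 2 = 974 remainder 0
974 ÷ 2 = 487 remainder 0
487 ÷ 2 = 243 remainder 1
243 ÷ 2 = 121 remainder 1
121 ÷ 2 = 60 remainder 1
60 ÷ 2 = 30 remainder 0
30 ÷ 2 = 15 remainder 0
15 ÷ 2 = 7 remainder 1
7 ÷ 2 = 3 remainder 1
3 ÷ 2 = 1 remainder 1
1 ÷ 2 = 0 remainder 1
Reading remainders bottom to top: 11110011100010001



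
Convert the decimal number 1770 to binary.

Using repeated division by 2:
1770 ÷ 2 = 885 remainder 0
885 ÷ 2 = 442 remainder 1
442 ÷ 2 = 221 remainder 0
221 ÷ 2 = 110 remainder 1
110 ÷ 2 = 55 remainder 0
55 ÷ 2 = 27 remainder 1
27 ÷ 2 = 13 remainder 1
13 ÷ 2 = 6 remainder 1
6 ÷ 2 = 3 remainder 0
3 ÷ 2 = 1 remainder 1
1 ÷ 2 = 0 remainder 1
Reading remainders bottom to top: 11011101010



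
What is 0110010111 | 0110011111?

OR: 1 when either bit is 1
  0110010111
| 0110011111
------------
  0110011111
Decimal: 407 | 415 = 415



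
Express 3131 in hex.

Using repeated division by 16 (digits 10–15 are A–F):
3131 ÷ 16 = 195 remainder 11 (B)
195 ÷ 16 = 12 remainder 3
12 ÷ 16 = 0 remainder 12 (C)
Reading remainders bottom to top: C3B



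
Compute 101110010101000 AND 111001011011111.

AND: 1 only when both bits are 1
  101110010101000
& 111001011011111
-----------------
  101000010001000
Decimal: 23720 & 29407 = 20616



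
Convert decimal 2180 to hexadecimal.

Using repeated division by 16 (digits 10–15 are A–F):
2180 ÷ 16 = 136 remainder 4
136 ÷ 16 = 8 remainder 8
8 ÷ 16 = 0 remainder 8
Reading remainders bottom to top: 884



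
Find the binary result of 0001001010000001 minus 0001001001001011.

Method 1 - Direct subtraction (column by column from the right: bit − bit − borrow-in; if negative, add 2 and borrow 1 from the next column):
borrow: 0000000011111100
        0001001010000001
-       0001001001001011
------------------------
        0000000000110110

Method 2 - Add two's complement:
Two's complement of 0001001001001011: invert → 1110110110110100, add 1 → 1110110110110101
  0001001010000001
+ 1110110110110101
------------------
 10000000000110110  (end carry out of the top bit = 1)
Discarding the end carry: 0000000000110110
Decimal check:
  0001001010000001 = 4096 + 512 + 128 + 1 = 4737
  0001001001001011 = 4096 + 512 + 64 + 8 + 2 + 1 = 4683
  4737 - 4683 = 54, and 0000000000110110 = 32 + 16 + 4 + 2 = 54 ✓



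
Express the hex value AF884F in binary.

Convert each hex digit to 4 bits:
  A = 1010
  F = 1111
  8 = 1000
  8 = 1000
  4 = 0100
  F = 1111
Concatenate: 101011111000100001001111



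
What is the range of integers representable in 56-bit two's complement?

For 56-bit two's complement:
Minimum: -2^55 = -36028797018963968
Maximum: 2^55 - 1 = 36028797018963967



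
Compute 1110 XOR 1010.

XOR: 1 when bits differ
  1110
^ 1010
------
  0100
Decimal: 14 ^ 10 = 4



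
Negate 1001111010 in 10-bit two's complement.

Original (sign bit 1, negative): 1001111010
Step 1 - Invert all bits: 0110000101
Step 2 - Add 1: 0110000110
Verification: 1001111010 + 0110000110 = 10000000000; discarding the end carry (carry out of the top bit) leaves the 10-bit value 0000000000, as required for x + (-x)



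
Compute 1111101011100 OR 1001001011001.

OR: 1 when either bit is 1
  1111101011100
| 1001001011001
---------------
  1111101011101
Decimal: 8028 | 4697 = 8029



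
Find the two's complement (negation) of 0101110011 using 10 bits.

Original: 0101110011
Step 1 - Invert all bits: 1010001100
Step 2 - Add 1: 1010001101
Verification: 0101110011 + 1010001101 = 10000000000; discarding the end carry (carry out of the top bit) leaves the 10-bit value 0000000000, as required for x + (-x)



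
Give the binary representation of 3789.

Using repeated division by 2:
3789 ÷ 2 = 1894 remainder 1
1894 ÷ 2 = 947 remainder 0
947 ÷ 2 = 473 remainder 1
473 ÷ 2 = 236 remainder 1
236 ÷ 2 = 118 remainder 0
118 ÷ 2 = 59 remainder 0
59 ÷ 2 = 29 remainder 1
29 ÷ 2 = 14 remainder 1
14 ÷ 2 = 7 remainder 0
7 ÷ 2 = 3 remainder 1
3 ÷ 2 = 1 remainder 1
1 ÷ 2 = 0 remainder 1
Reading remainders bottom to top: 111011001101



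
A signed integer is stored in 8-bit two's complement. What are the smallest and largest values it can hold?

For 8-bit two's complement:
Minimum: -2^7 = -128
Maximum: 2^7 - 1 = 127



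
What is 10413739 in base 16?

Using repeated division by 16 (digits 10–15 are A–F):
10413739 ÷ 16 = 650858 remainder 11 (B)
650858 ÷ 16 = 40678 remainder 10 (A)
40678 ÷ 16 = 2542 remainder 6
2542 ÷ 16 = 158 remainder 14 (E)
158 ÷ 16 = 9 remainder 14 (E)
9 ÷ 16 = 0 remainder 9
Reading remainders bottom to top: 9EE6AB



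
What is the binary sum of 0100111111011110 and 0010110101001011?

Add column by column from the right: bit + bit + carry-in; write the sum mod 2, carry 1 when the sum is 2 or 3.
carry:  0001111110111100
        0100111111011110
+       0010110101001011
------------------------
       00111110100101001
(the carry out of the leftmost column, 0, becomes the leading bit)
Decimal check:
  0100111111011110 = 16384 + 2048 + 1024 + 512 + 256 + 128 + 64 + 16 + 8 + 4 + 2 = 20446
  0010110101001011 = 8192 + 2048 + 1024 + 256 + 64 + 8 + 2 + 1 = 11595
  20446 + 11595 = 32041, and 00111110100101001 = 16384 + 8192 + 4096 + 2048 + 1024 + 256 + 32 + 8 + 1 = 32041 ✓



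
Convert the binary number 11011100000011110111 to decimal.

Sum of powers of 2 for each 1-bit:
2^0 + 2^1 + 2^2 + 2^4 + 2^5 + 2^6 + 2^7 + 2^14 + 2^15 + 2^16 + 2^18 + 2^19
= 1 + 2 + 4 + 16 + 32 + 64 + 128 + 16384 + 32768 + 65536 + 262144 + 524288
= 901367



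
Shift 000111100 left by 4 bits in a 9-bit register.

Original: 000111100 (decimal 60)
Shift left by 4 positions
Append 4 zeros on the right and drop the 4 high bits that overflow the 9-bit width
Result: 111000000 (decimal 448)
Equivalent: 60 << 4 = 60 × 2^4 = 960, truncated to 9 bits = 448



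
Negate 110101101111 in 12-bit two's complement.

Original (sign bit 1, negative): 110101101111
Step 1 - Invert all bits: 001010010000
Step 2 - Add 1: 001010010001
Verification: 110101101111 + 001010010001 = 1000000000000; discarding the end carry (carry out of the top bit) leaves the 12-bit value 000000000000, as required for x + (-x)



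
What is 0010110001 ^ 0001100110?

XOR: 1 when bits differ
  0010110001
^ 0001100110
------------
  0011010111
Decimal: 177 ^ 102 = 215



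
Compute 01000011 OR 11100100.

OR: 1 when either bit is 1
  01000011
| 11100100
----------
  11100111
Decimal: 67 | 228 = 231



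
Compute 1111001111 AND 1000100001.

AND: 1 only when both bits are 1
  1111001111
& 1000100001
------------
  1000000001
Decimal: 975 & 545 = 513



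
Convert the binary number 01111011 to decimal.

Sum of powers of 2 for each 1-bit:
2^0 + 2^1 + 2^3 + 2^4 + 2^5 + 2^6
= 1 + 2 + 8 + 16 + 32 + 64
= 123



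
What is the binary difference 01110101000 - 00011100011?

Method 1 - Direct subtraction (column by column from the right: bit − bit − borrow-in; if negative, add 2 and borrow 1 from the next column):
borrow: 00110001110
        01110101000
-       00011100011
-------------------
        01011000101

Method 2 - Add two's complement:
Two's complement of 00011100011: invert → 11100011100, add 1 → 11100011101
  01110101000
+ 11100011101
-------------
 101011000101  (end carry out of the top bit = 1)
Discarding the end carry: 01011000101
Decimal check:
  01110101000 = 512 + 256 + 128 + 32 + 8 = 936
  00011100011 = 128 + 64 + 32 + 2 + 1 = 227
  936 - 227 = 709, and 01011000101 = 512 + 128 + 64 + 4 + 1 = 709 ✓



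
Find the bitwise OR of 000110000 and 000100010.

OR: 1 when either bit is 1
  000110000
| 000100010
-----------
  000110010
Decimal: 48 | 34 = 50



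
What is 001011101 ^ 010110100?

XOR: 1 when bits differ
  001011101
^ 010110100
-----------
  011101001
Decimal: 93 ^ 180 = 233



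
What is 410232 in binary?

Using repeated division by 2:
410232 ÷ 2 = 205116 remainder 0
205116 ÷ 2 = 102558 remainder 0
102558 ÷ 2 = 51279 remainder 0
51279 ÷ 2 = 25639 remainder 1
25639 ÷ 2 = 12819 remainder 1
12819 ÷ 2 = 6409 remainder 1
6409 ÷ 2 = 3204 remainder 1
3204 ÷ 2 = 1602 remainder 0
1602 ÷ 2 = 801 remainder 0
801 ÷ 2 = 400 remainder 1
400 ÷ 2 = 200 remainder 0
200 ÷ 2 = 100 remainder 0
100 ÷ 2 = 50 remainder 0
50 ÷ 2 = 25 remainder 0
25 ÷ 2 = 12 remainder 1
12 ÷ 2 = 6 remainder 0
6 ÷ 2 = 3 remainder 0
3 ÷ 2 = 1 remainder 1
1 ÷ 2 = 0 remainder 1
Reading remainders bottom to top: 1100100001001111000



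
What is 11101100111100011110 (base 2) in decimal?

Sum of powers of 2 for each 1-bit:
2^1 + 2^2 + 2^3 + 2^4 + 2^8 + 2^9 + 2^10 + 2^11 + 2^14 + 2^15 + 2^17 + 2^18 + 2^19
= 2 + 4 + 8 + 16 + 256 + 512 + 1024 + 2048 + 16384 + 32768 + 131072 + 262144 + 524288
= 970526



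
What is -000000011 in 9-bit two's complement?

Original: 000000011
Step 1 - Invert all bits: 111111100
Step 2 - Add 1: 111111101
Verification: 000000011 + 111111101 = 1000000000; discarding the end carry (carry out of the top bit) leaves the 9-bit value 000000000, as required for x + (-x)



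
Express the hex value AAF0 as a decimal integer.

Expand by place value (powers of 16):
Digit values: A = 10, F = 15
AAF0 = 10 × 16^3 + 10 × 16^2 + 15 × 16^1 + 0 × 16^0
= 10 × 4096 + 10 × 256 + 15 × 16 + 0 × 1
= 40960 + 2560 + 240 + 0
= 43760



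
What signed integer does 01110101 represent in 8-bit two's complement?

Binary: 01110101
Sign bit: 0 (non-negative)
Read directly as an unsigned value:
01110101 = 64 + 32 + 16 + 4 + 1 = 117
Value: 117



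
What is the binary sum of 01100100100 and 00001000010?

Add column by column from the right: bit + bit + carry-in; write the sum mod 2, carry 1 when the sum is 2 or 3.
carry:  00000000000
        01100100100
+       00001000010
-------------------
       001101100110
(the carry out of the leftmost column, 0, becomes the leading bit)
Decimal check:
  01100100100 = 512 + 256 + 32 + 4 = 804
  00001000010 = 64 + 2 = 66
  804 + 66 = 870, and 001101100110 = 512 + 256 + 64 + 32 + 4 + 2 = 870 ✓



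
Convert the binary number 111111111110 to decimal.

Sum of powers of 2 for each 1-bit:
2^1 + 2^2 + 2^3 + 2^4 + 2^5 + 2^6 + 2^7 + 2^8 + 2^9 + 2^10 + 2^11
= 2 + 4 + 8 + 16 + 32 + 64 + 128 + 256 + 512 + 1024 + 2048
= 4094



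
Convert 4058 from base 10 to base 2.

Using repeated division by 2:
4058 ÷ 2 = 2029 remainder 0
2029 ÷ 2 = 1014 remainder 1
1014 ÷ 2 = 507 remainder 0
507 ÷ 2 = 253 remainder 1
253 ÷ 2 = 126 remainder 1
126 ÷ 2 = 63 remainder 0
63 ÷ 2 = 31 remainder 1
31 ÷ 2 = 15 remainder 1
15 ÷ 2 = 7 remainder 1
7 ÷ 2 = 3 remainder 1
3 ÷ 2 = 1 remainder 1
1 ÷ 2 = 0 remainder 1
Reading remainders bottom to top: 111111011010



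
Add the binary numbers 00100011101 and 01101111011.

Add column by column from the right: bit + bit + carry-in; write the sum mod 2, carry 1 when the sum is 2 or 3.
carry:  11011111110
        00100011101
+       01101111011
-------------------
       010010011000
(the carry out of the leftmost column, 0, becomes the leading bit)
Decimal check:
  00100011101 = 256 + 16 + 8 + 4 + 1 = 285
  01101111011 = 512 + 256 + 64 + 32 + 16 + 8 + 2 + 1 = 891
  285 + 891 = 1176, and 010010011000 = 1024 + 128 + 16 + 8 = 1176 ✓



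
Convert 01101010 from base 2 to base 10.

Sum of powers of 2 for each 1-bit:
2^1 + 2^3 + 2^5 + 2^6
= 2 + 8 + 32 + 64
= 106



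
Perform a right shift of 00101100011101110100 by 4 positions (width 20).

Original: 00101100011101110100 (decimal 182132)
Shift right by 4 positions
Drop the 4 low bits; fill with zeros on the left
Result: 00000010110001110111 (decimal 11383)
Equivalent: 182132 >> 4 = 182132 ÷ 2^4 = 11383



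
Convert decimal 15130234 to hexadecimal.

Using repeated division by 16 (digits 10–15 are A–F):
15130234 ÷ 16 = 945639 remainder 10 (A)
945639 ÷ 16 = 59102 remainder 7
59102 ÷ 16 = 3693 remainder 14 (E)
3693 ÷ 16 = 230 remainder 13 (D)
230 ÷ 16 = 14 remainder 6
14 ÷ 16 = 0 remainder 14 (E)
Reading remainders bottom to top: E6DE7A



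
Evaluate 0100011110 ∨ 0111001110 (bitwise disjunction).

OR: 1 when either bit is 1
  0100011110
| 0111001110
------------
  0111011110
Decimal: 286 | 462 = 478



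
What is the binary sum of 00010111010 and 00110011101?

Add column by column from the right: bit + bit + carry-in; write the sum mod 2, carry 1 when the sum is 2 or 3.
carry:  01101110000
        00010111010
+       00110011101
-------------------
       001001010111
(the carry out of the leftmost column, 0, becomes the leading bit)
Decimal check:
  00010111010 = 128 + 32 + 16 + 8 + 2 = 186
  00110011101 = 256 + 128 + 16 + 8 + 4 + 1 = 413
  186 + 413 = 599, and 001001010111 = 512 + 64 + 16 + 4 + 2 + 1 = 599 ✓



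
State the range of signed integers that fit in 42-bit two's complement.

For 42-bit two's complement:
Minimum: -2^41 = -2199023255552
Maximum: 2^41 - 1 = 2199023255551



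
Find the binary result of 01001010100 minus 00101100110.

Method 1 - Direct subtraction (column by column from the right: bit − bit − borrow-in; if negative, add 2 and borrow 1 from the next column):
borrow: 01111011100
        01001010100
-       00101100110
-------------------
        00011101110

Method 2 - Add two's complement:
Two's complement of 00101100110: invert → 11010011001, add 1 → 11010011010
  01001010100
+ 11010011010
-------------
 100011101110  (end carry out of the top bit = 1)
Discarding the end carry: 00011101110
Decimal check:
  01001010100 = 512 + 64 + 16 + 4 = 596
  00101100110 = 256 + 64 + 32 + 4 + 2 = 358
  596 - 358 = 238, and 00011101110 = 128 + 64 + 32 + 8 + 4 + 2 = 238 ✓



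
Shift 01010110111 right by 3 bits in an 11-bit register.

Original: 01010110111 (decimal 695)
Shift right by 3 positions
Drop the 3 low bits; fill with zeros on the left
Result: 00001010110 (decimal 86)
Equivalent: 695 >> 3 = 695 ÷ 2^3 = 86



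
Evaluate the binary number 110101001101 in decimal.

Sum of powers of 2 for each 1-bit:
2^0 + 2^2 + 2^3 + 2^6 + 2^8 + 2^10 + 2^11
= 1 + 4 + 8 + 64 + 256 + 1024 + 2048
= 3405



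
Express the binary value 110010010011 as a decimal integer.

Sum of powers of 2 for each 1-bit:
2^0 + 2^1 + 2^4 + 2^7 + 2^10 + 2^11
= 1 + 2 + 16 + 128 + 1024 + 2048
= 3219



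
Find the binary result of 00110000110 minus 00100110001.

Method 1 - Direct subtraction (column by column from the right: bit − bit − borrow-in; if negative, add 2 and borrow 1 from the next column):
borrow: 00011100010
        00110000110
-       00100110001
-------------------
        00001010101

Method 2 - Add two's complement:
Two's complement of 00100110001: invert → 11011001110, add 1 → 11011001111
  00110000110
+ 11011001111
-------------
 100001010101  (end carry out of the top bit = 1)
Discarding the end carry: 00001010101
Decimal check:
  00110000110 = 256 + 128 + 4 + 2 = 390
  00100110001 = 256 + 32 + 16 + 1 = 305
  390 - 305 = 85, and 00001010101 = 64 + 16 + 4 + 1 = 85 ✓

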